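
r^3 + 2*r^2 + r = r*(r + 1)^2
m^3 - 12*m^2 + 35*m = m*(m - 7)*(m - 5)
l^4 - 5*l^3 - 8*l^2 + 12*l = l*(l - 6)*(l - 1)*(l + 2)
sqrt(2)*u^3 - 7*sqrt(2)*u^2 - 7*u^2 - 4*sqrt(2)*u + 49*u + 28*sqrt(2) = (u - 7)*(u - 4*sqrt(2))*(sqrt(2)*u + 1)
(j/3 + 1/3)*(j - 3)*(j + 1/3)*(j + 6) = j^4/3 + 13*j^3/9 - 41*j^2/9 - 23*j/3 - 2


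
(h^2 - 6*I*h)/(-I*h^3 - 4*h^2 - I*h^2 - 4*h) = (-h + 6*I)/(I*h^2 + 4*h + I*h + 4)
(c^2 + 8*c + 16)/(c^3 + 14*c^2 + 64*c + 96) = 1/(c + 6)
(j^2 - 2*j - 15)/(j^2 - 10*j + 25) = (j + 3)/(j - 5)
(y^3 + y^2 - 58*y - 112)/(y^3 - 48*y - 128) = (y^2 + 9*y + 14)/(y^2 + 8*y + 16)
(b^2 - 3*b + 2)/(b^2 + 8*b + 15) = (b^2 - 3*b + 2)/(b^2 + 8*b + 15)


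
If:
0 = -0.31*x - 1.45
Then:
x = -4.68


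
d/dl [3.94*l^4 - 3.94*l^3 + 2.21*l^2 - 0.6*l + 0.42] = 15.76*l^3 - 11.82*l^2 + 4.42*l - 0.6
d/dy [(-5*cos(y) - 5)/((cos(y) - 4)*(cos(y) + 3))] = 5*(sin(y)^2 - 2*cos(y) - 12)*sin(y)/((cos(y) - 4)^2*(cos(y) + 3)^2)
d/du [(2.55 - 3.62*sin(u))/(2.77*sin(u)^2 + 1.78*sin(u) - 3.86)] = (10.0274*sin(u)^2 - 14.127*sin(u) + 9.4342)*cos(u)/(7.6729*sin(u)^4 + 9.8612*sin(u)^3 - 18.216*sin(u)^2 - 13.7416*sin(u) + 14.8996)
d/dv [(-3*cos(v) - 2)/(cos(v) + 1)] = sin(v)/(cos(v) + 1)^2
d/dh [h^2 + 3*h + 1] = 2*h + 3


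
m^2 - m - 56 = (m - 8)*(m + 7)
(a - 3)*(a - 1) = a^2 - 4*a + 3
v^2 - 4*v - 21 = (v - 7)*(v + 3)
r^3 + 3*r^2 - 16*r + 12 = (r - 2)*(r - 1)*(r + 6)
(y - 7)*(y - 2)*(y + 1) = y^3 - 8*y^2 + 5*y + 14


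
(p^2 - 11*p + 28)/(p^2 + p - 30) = (p^2 - 11*p + 28)/(p^2 + p - 30)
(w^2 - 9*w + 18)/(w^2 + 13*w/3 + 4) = 3*(w^2 - 9*w + 18)/(3*w^2 + 13*w + 12)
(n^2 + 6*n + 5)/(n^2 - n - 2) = (n + 5)/(n - 2)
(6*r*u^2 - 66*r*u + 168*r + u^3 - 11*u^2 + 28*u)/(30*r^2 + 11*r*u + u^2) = (u^2 - 11*u + 28)/(5*r + u)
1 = 1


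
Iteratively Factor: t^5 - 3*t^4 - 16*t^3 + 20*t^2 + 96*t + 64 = (t - 4)*(t^4 + t^3 - 12*t^2 - 28*t - 16) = (t - 4)*(t + 2)*(t^3 - t^2 - 10*t - 8) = (t - 4)*(t + 2)^2*(t^2 - 3*t - 4) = (t - 4)^2*(t + 2)^2*(t + 1)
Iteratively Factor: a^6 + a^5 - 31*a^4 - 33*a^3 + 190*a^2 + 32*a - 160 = (a - 2)*(a^5 + 3*a^4 - 25*a^3 - 83*a^2 + 24*a + 80) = (a - 5)*(a - 2)*(a^4 + 8*a^3 + 15*a^2 - 8*a - 16) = (a - 5)*(a - 2)*(a + 4)*(a^3 + 4*a^2 - a - 4) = (a - 5)*(a - 2)*(a + 1)*(a + 4)*(a^2 + 3*a - 4) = (a - 5)*(a - 2)*(a - 1)*(a + 1)*(a + 4)*(a + 4)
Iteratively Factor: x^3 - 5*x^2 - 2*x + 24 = (x + 2)*(x^2 - 7*x + 12) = (x - 4)*(x + 2)*(x - 3)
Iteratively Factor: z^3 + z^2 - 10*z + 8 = (z - 2)*(z^2 + 3*z - 4) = (z - 2)*(z - 1)*(z + 4)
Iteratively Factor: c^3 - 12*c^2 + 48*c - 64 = (c - 4)*(c^2 - 8*c + 16) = (c - 4)^2*(c - 4)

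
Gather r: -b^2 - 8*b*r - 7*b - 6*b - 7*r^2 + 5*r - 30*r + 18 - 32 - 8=-b^2 - 13*b - 7*r^2 + r*(-8*b - 25) - 22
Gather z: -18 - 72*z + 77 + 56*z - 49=10 - 16*z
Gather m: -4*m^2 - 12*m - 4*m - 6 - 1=-4*m^2 - 16*m - 7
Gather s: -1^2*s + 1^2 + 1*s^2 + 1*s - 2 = s^2 - 1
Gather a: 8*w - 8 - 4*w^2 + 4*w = -4*w^2 + 12*w - 8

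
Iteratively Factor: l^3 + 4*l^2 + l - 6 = (l - 1)*(l^2 + 5*l + 6) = (l - 1)*(l + 3)*(l + 2)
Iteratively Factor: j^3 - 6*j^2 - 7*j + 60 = (j - 4)*(j^2 - 2*j - 15) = (j - 5)*(j - 4)*(j + 3)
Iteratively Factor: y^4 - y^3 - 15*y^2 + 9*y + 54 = (y - 3)*(y^3 + 2*y^2 - 9*y - 18) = (y - 3)^2*(y^2 + 5*y + 6) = (y - 3)^2*(y + 3)*(y + 2)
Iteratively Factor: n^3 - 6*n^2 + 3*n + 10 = (n - 2)*(n^2 - 4*n - 5) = (n - 2)*(n + 1)*(n - 5)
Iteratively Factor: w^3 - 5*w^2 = (w)*(w^2 - 5*w) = w^2*(w - 5)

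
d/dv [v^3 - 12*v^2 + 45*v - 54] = 3*v^2 - 24*v + 45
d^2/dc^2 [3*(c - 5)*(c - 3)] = 6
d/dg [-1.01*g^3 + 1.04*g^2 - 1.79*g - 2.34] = -3.03*g^2 + 2.08*g - 1.79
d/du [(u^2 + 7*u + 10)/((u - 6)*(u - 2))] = (-15*u^2 + 4*u + 164)/(u^4 - 16*u^3 + 88*u^2 - 192*u + 144)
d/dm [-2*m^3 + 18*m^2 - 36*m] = -6*m^2 + 36*m - 36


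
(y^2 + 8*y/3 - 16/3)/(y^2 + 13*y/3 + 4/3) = (3*y - 4)/(3*y + 1)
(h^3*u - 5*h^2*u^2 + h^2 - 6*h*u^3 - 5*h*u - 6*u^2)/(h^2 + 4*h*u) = (h^3*u - 5*h^2*u^2 + h^2 - 6*h*u^3 - 5*h*u - 6*u^2)/(h*(h + 4*u))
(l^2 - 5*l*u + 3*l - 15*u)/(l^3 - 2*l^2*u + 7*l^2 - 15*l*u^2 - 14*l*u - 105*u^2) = (l + 3)/(l^2 + 3*l*u + 7*l + 21*u)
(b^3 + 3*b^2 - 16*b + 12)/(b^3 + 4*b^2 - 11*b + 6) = (b - 2)/(b - 1)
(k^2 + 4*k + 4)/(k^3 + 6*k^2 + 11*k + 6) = (k + 2)/(k^2 + 4*k + 3)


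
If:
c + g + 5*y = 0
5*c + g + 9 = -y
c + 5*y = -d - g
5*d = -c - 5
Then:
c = -5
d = 0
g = 75/4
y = -11/4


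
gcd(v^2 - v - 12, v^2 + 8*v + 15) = v + 3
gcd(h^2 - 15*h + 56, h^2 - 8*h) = h - 8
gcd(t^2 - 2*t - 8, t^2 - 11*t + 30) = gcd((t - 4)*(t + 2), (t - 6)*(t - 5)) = 1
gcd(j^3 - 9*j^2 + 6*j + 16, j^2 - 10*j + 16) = j^2 - 10*j + 16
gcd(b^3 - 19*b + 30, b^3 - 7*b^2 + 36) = b - 3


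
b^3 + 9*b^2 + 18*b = b*(b + 3)*(b + 6)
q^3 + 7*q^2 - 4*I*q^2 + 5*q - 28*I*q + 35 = (q + 7)*(q - 5*I)*(q + I)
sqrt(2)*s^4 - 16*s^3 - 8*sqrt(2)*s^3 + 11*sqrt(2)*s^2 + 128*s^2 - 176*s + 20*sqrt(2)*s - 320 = (s - 5)*(s - 4)*(s - 8*sqrt(2))*(sqrt(2)*s + sqrt(2))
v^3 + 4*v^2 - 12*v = v*(v - 2)*(v + 6)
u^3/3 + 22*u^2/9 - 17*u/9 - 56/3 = (u/3 + 1)*(u - 8/3)*(u + 7)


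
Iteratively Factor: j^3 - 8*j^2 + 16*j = (j)*(j^2 - 8*j + 16) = j*(j - 4)*(j - 4)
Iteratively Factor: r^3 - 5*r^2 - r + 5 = (r - 1)*(r^2 - 4*r - 5) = (r - 1)*(r + 1)*(r - 5)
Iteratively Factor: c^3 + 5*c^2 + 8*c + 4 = (c + 1)*(c^2 + 4*c + 4) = (c + 1)*(c + 2)*(c + 2)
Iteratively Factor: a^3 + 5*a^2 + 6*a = (a)*(a^2 + 5*a + 6) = a*(a + 2)*(a + 3)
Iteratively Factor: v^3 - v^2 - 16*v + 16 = (v - 1)*(v^2 - 16) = (v - 1)*(v + 4)*(v - 4)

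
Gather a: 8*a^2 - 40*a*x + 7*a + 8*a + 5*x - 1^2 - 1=8*a^2 + a*(15 - 40*x) + 5*x - 2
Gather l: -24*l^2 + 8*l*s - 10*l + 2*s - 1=-24*l^2 + l*(8*s - 10) + 2*s - 1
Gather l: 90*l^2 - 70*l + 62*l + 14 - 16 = 90*l^2 - 8*l - 2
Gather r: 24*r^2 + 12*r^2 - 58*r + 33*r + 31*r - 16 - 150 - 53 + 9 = 36*r^2 + 6*r - 210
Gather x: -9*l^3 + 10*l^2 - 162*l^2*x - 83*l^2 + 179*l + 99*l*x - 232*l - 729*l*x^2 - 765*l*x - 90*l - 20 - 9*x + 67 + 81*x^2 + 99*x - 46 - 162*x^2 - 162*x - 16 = -9*l^3 - 73*l^2 - 143*l + x^2*(-729*l - 81) + x*(-162*l^2 - 666*l - 72) - 15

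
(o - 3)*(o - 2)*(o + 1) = o^3 - 4*o^2 + o + 6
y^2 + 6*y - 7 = (y - 1)*(y + 7)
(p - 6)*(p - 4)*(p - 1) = p^3 - 11*p^2 + 34*p - 24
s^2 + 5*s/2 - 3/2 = (s - 1/2)*(s + 3)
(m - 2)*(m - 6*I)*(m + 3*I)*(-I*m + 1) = -I*m^4 - 2*m^3 + 2*I*m^3 + 4*m^2 - 21*I*m^2 + 18*m + 42*I*m - 36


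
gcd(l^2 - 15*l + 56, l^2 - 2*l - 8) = 1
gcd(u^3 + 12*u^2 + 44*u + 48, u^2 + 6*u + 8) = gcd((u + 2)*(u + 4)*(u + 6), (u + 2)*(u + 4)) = u^2 + 6*u + 8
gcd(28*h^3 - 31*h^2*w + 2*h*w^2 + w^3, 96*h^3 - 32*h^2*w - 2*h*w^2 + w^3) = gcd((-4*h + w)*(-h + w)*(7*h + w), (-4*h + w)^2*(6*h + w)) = -4*h + w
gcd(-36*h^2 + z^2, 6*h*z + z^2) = 6*h + z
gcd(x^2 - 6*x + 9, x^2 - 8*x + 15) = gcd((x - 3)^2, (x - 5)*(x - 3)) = x - 3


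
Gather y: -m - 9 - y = -m - y - 9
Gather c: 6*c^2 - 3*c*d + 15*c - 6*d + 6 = 6*c^2 + c*(15 - 3*d) - 6*d + 6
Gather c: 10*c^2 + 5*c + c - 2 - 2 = 10*c^2 + 6*c - 4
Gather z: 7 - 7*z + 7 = 14 - 7*z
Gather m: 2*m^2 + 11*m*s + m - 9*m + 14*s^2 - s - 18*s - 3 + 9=2*m^2 + m*(11*s - 8) + 14*s^2 - 19*s + 6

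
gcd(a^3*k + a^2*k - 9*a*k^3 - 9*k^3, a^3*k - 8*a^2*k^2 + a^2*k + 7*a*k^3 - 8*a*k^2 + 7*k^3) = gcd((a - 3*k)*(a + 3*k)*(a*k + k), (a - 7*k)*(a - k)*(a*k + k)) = a*k + k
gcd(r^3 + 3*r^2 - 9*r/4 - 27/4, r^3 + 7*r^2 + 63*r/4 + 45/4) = r^2 + 9*r/2 + 9/2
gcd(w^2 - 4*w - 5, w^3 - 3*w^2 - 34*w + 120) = w - 5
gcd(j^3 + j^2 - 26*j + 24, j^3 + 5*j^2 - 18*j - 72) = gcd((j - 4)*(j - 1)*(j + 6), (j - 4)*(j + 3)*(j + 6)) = j^2 + 2*j - 24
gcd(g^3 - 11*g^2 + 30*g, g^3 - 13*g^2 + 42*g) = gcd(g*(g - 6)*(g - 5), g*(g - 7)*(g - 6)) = g^2 - 6*g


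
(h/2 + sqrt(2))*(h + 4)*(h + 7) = h^3/2 + sqrt(2)*h^2 + 11*h^2/2 + 14*h + 11*sqrt(2)*h + 28*sqrt(2)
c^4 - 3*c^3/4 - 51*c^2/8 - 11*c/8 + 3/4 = (c - 3)*(c - 1/4)*(c + 1/2)*(c + 2)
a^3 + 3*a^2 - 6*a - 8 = (a - 2)*(a + 1)*(a + 4)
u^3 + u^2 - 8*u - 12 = (u - 3)*(u + 2)^2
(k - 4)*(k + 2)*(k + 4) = k^3 + 2*k^2 - 16*k - 32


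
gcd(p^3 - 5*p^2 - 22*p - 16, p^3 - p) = p + 1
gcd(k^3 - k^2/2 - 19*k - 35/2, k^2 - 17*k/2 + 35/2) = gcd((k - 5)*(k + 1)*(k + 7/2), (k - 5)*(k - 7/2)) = k - 5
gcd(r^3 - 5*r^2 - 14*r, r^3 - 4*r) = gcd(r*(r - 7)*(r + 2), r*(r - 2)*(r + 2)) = r^2 + 2*r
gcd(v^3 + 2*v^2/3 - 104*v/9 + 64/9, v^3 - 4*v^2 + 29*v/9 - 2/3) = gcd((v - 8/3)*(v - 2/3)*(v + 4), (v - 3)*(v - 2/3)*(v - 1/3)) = v - 2/3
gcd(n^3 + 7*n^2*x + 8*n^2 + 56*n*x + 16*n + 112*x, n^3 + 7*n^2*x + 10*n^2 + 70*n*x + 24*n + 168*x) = n^2 + 7*n*x + 4*n + 28*x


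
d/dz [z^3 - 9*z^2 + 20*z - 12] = 3*z^2 - 18*z + 20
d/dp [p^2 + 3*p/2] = 2*p + 3/2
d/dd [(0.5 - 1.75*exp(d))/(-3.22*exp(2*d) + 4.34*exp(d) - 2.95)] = (-5.635*exp(2*d) + 3.22*exp(d) + 2.9925)*exp(d)/(10.3684*exp(4*d) - 27.9496*exp(3*d) + 37.8336*exp(2*d) - 25.606*exp(d) + 8.7025)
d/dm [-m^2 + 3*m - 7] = 3 - 2*m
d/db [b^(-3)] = -3/b^4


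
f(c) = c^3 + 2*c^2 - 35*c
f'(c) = 3*c^2 + 4*c - 35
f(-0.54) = 19.33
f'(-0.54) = -36.29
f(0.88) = -28.57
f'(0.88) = -29.16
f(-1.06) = 38.16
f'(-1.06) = -35.87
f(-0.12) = 4.23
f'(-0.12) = -35.44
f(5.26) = 16.77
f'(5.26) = 69.04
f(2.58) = -59.81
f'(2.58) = -4.71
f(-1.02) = 36.72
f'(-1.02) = -35.96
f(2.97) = -60.11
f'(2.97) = 3.34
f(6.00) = 78.00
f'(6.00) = 97.00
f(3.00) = -60.00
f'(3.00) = 4.00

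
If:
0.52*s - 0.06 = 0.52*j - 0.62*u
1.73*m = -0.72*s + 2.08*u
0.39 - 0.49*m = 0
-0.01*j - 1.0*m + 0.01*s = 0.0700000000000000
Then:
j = -298.03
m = 0.80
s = -211.44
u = -72.53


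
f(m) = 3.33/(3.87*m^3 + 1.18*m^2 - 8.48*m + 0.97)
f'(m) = 3.33*(-11.61*m^2 - 2.36*m + 8.48)/(3.87*m^3 + 1.18*m^2 - 8.48*m + 0.97)^2 = (-38.6613*m^2 - 7.8588*m + 28.2384)/(3.87*m^3 + 1.18*m^2 - 8.48*m + 0.97)^2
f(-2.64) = -0.08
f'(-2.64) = -0.14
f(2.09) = 0.14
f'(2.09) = -0.28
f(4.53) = 0.01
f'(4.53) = -0.01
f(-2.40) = -0.13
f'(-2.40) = -0.27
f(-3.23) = -0.04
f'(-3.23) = -0.04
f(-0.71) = 0.54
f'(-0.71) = 0.37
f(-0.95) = 0.49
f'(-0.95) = 0.02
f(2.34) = 0.09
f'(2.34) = -0.15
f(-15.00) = -0.00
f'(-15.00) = -0.00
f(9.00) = 0.00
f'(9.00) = -0.00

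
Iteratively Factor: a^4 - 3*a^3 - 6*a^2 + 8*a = (a + 2)*(a^3 - 5*a^2 + 4*a) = a*(a + 2)*(a^2 - 5*a + 4) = a*(a - 4)*(a + 2)*(a - 1)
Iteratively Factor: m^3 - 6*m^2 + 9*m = (m - 3)*(m^2 - 3*m) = m*(m - 3)*(m - 3)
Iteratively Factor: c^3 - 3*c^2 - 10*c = (c)*(c^2 - 3*c - 10) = c*(c - 5)*(c + 2)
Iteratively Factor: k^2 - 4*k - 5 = (k + 1)*(k - 5)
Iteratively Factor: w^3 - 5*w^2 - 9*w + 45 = (w + 3)*(w^2 - 8*w + 15) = (w - 5)*(w + 3)*(w - 3)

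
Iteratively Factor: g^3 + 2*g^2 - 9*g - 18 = (g + 3)*(g^2 - g - 6) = (g + 2)*(g + 3)*(g - 3)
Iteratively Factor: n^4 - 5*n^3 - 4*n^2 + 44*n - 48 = (n - 2)*(n^3 - 3*n^2 - 10*n + 24) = (n - 2)^2*(n^2 - n - 12) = (n - 4)*(n - 2)^2*(n + 3)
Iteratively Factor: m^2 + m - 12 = (m - 3)*(m + 4)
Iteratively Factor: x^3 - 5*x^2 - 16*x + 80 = (x + 4)*(x^2 - 9*x + 20) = (x - 4)*(x + 4)*(x - 5)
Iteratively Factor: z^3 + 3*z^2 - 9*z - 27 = (z - 3)*(z^2 + 6*z + 9) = (z - 3)*(z + 3)*(z + 3)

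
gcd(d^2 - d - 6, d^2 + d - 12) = d - 3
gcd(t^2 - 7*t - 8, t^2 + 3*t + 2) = t + 1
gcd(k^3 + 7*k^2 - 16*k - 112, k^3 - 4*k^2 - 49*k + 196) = k^2 + 3*k - 28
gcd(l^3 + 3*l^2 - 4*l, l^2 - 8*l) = l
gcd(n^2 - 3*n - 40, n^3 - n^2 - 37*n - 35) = n + 5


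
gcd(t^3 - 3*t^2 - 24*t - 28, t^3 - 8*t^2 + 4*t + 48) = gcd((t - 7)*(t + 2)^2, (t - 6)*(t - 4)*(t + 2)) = t + 2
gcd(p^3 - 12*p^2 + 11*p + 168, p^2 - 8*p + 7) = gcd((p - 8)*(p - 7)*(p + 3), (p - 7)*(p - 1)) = p - 7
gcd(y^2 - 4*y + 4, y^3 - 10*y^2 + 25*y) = 1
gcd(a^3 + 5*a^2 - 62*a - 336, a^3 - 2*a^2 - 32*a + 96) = a + 6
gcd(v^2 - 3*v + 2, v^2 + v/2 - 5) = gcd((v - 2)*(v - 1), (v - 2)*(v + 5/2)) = v - 2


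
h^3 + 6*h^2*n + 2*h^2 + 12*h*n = h*(h + 2)*(h + 6*n)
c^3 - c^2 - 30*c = c*(c - 6)*(c + 5)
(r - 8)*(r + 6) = r^2 - 2*r - 48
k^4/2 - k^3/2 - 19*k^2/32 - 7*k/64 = k*(k/2 + 1/4)*(k - 7/4)*(k + 1/4)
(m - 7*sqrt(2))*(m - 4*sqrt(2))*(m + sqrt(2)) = m^3 - 10*sqrt(2)*m^2 + 34*m + 56*sqrt(2)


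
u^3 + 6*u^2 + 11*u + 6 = (u + 1)*(u + 2)*(u + 3)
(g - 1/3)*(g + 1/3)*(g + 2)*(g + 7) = g^4 + 9*g^3 + 125*g^2/9 - g - 14/9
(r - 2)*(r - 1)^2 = r^3 - 4*r^2 + 5*r - 2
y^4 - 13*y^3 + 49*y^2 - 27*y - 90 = (y - 6)*(y - 5)*(y - 3)*(y + 1)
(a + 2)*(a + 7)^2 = a^3 + 16*a^2 + 77*a + 98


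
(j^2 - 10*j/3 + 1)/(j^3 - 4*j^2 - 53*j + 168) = (j - 1/3)/(j^2 - j - 56)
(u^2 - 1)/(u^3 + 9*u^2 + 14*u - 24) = (u + 1)/(u^2 + 10*u + 24)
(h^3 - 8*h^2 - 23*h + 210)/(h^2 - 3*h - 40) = (h^2 - 13*h + 42)/(h - 8)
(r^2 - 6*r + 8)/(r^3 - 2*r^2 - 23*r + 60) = (r - 2)/(r^2 + 2*r - 15)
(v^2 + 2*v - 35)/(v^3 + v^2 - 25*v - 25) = (v + 7)/(v^2 + 6*v + 5)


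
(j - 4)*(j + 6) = j^2 + 2*j - 24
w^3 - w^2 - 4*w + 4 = (w - 2)*(w - 1)*(w + 2)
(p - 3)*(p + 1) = p^2 - 2*p - 3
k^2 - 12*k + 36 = (k - 6)^2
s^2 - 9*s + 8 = (s - 8)*(s - 1)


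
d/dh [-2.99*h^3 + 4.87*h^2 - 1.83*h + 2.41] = -8.97*h^2 + 9.74*h - 1.83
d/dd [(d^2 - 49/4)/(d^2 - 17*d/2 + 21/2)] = (-68*d^2 + 364*d - 833)/(2*(4*d^4 - 68*d^3 + 373*d^2 - 714*d + 441))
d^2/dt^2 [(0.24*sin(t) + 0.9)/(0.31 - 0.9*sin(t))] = (8.32667268468867e-17*sin(t)^3 + 0.79596*sin(t)^2 + 0.274164*sin(t) - 1.59192)/(0.729*sin(t)^3 - 0.7533*sin(t)^2 + 0.25947*sin(t) - 0.029791)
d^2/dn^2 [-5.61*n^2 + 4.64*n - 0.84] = -11.2200000000000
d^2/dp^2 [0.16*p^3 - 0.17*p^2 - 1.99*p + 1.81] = 0.96*p - 0.34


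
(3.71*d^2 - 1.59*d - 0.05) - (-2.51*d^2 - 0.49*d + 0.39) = 6.22*d^2 - 1.1*d - 0.44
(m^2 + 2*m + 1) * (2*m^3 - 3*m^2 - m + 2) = 2*m^5 + m^4 - 5*m^3 - 3*m^2 + 3*m + 2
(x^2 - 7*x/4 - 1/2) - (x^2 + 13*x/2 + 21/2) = -33*x/4 - 11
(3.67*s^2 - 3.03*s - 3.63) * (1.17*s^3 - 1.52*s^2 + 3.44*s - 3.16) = 4.2939*s^5 - 9.1235*s^4 + 12.9833*s^3 - 16.5028*s^2 - 2.9124*s + 11.4708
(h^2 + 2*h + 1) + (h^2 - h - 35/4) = 2*h^2 + h - 31/4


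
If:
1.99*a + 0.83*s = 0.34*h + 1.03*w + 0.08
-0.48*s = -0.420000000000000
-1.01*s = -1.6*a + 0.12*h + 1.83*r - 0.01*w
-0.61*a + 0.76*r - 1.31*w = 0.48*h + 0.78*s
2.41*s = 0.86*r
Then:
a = 0.65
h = -35.04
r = 2.45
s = 0.88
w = 13.44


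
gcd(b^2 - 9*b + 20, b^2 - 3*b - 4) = b - 4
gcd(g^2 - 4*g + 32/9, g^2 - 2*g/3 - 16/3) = g - 8/3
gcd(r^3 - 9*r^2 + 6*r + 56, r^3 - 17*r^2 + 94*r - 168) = r^2 - 11*r + 28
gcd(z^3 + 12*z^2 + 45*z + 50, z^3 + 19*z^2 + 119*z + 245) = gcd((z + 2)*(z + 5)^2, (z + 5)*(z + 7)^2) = z + 5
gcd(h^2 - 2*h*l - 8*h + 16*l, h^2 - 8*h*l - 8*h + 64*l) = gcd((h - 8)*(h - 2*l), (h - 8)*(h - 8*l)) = h - 8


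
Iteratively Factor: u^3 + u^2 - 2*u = (u - 1)*(u^2 + 2*u) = u*(u - 1)*(u + 2)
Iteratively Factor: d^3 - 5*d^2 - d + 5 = (d - 5)*(d^2 - 1) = (d - 5)*(d - 1)*(d + 1)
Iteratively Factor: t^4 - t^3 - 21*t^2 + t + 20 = (t - 5)*(t^3 + 4*t^2 - t - 4) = (t - 5)*(t - 1)*(t^2 + 5*t + 4) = (t - 5)*(t - 1)*(t + 4)*(t + 1)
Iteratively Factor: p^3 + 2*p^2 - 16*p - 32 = (p + 2)*(p^2 - 16) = (p - 4)*(p + 2)*(p + 4)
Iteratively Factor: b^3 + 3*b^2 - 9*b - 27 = (b - 3)*(b^2 + 6*b + 9) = (b - 3)*(b + 3)*(b + 3)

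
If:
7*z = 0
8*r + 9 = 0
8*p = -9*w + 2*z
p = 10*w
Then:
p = 0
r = -9/8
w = 0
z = 0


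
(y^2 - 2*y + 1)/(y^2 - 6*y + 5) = (y - 1)/(y - 5)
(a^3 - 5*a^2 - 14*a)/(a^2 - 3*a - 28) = a*(a + 2)/(a + 4)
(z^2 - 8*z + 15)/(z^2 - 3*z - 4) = (-z^2 + 8*z - 15)/(-z^2 + 3*z + 4)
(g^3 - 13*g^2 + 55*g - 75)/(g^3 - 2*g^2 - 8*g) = (-g^3 + 13*g^2 - 55*g + 75)/(g*(-g^2 + 2*g + 8))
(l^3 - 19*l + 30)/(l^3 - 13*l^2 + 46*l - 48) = (l + 5)/(l - 8)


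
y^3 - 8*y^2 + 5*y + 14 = (y - 7)*(y - 2)*(y + 1)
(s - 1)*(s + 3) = s^2 + 2*s - 3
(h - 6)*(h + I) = h^2 - 6*h + I*h - 6*I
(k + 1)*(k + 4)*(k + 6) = k^3 + 11*k^2 + 34*k + 24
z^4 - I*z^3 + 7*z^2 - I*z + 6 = (z - 3*I)*(z - I)*(z + I)*(z + 2*I)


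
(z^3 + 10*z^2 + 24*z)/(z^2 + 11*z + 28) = z*(z + 6)/(z + 7)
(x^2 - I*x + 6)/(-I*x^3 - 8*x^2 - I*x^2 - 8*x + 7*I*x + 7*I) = (I*x^2 + x + 6*I)/(x^3 + x^2*(1 - 8*I) - x*(7 + 8*I) - 7)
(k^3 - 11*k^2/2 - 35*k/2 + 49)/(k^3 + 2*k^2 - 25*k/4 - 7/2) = 2*(k - 7)/(2*k + 1)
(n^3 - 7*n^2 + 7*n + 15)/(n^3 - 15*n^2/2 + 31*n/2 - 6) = 2*(n^2 - 4*n - 5)/(2*n^2 - 9*n + 4)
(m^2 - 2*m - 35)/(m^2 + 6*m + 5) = (m - 7)/(m + 1)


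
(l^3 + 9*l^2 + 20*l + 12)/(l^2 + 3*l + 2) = l + 6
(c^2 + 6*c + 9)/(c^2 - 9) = (c + 3)/(c - 3)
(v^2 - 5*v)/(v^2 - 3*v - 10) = v/(v + 2)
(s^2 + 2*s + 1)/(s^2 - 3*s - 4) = (s + 1)/(s - 4)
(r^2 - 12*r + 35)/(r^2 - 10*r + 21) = (r - 5)/(r - 3)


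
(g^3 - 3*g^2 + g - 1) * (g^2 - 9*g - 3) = g^5 - 12*g^4 + 25*g^3 - g^2 + 6*g + 3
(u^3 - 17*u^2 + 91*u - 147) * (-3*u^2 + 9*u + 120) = -3*u^5 + 60*u^4 - 306*u^3 - 780*u^2 + 9597*u - 17640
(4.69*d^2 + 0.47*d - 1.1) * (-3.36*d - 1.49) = -15.7584*d^3 - 8.5673*d^2 + 2.9957*d + 1.639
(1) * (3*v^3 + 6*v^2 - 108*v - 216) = 3*v^3 + 6*v^2 - 108*v - 216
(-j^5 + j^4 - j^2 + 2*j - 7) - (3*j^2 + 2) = -j^5 + j^4 - 4*j^2 + 2*j - 9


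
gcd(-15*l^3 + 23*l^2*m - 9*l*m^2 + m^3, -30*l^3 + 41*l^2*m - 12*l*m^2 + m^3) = 5*l^2 - 6*l*m + m^2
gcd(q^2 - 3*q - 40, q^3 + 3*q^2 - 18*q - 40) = q + 5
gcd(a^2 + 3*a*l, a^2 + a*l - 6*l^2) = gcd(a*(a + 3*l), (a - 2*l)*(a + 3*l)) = a + 3*l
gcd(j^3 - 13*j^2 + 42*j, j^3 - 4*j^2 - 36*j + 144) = j - 6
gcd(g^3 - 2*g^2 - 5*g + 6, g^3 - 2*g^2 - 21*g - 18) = 1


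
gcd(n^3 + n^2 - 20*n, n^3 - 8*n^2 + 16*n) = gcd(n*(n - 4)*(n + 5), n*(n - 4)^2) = n^2 - 4*n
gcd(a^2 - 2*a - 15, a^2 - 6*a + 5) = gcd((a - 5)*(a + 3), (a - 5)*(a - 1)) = a - 5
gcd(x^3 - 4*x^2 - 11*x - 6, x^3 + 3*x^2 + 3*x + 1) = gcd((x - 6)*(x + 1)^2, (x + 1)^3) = x^2 + 2*x + 1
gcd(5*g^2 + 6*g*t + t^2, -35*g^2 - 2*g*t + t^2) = 5*g + t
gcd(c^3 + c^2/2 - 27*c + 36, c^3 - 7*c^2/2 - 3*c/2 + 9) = 1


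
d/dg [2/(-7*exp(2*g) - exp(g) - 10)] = (28*exp(g) + 2)*exp(g)/(7*exp(2*g) + exp(g) + 10)^2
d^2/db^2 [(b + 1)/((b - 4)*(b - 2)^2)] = 2*(3*b^3 - 6*b^2 - 56*b + 148)/(b^7 - 20*b^6 + 168*b^5 - 768*b^4 + 2064*b^3 - 3264*b^2 + 2816*b - 1024)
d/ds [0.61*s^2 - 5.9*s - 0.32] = 1.22*s - 5.9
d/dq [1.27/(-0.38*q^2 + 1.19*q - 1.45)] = (0.9652*q - 1.5113)/(0.38*q^2 - 1.19*q + 1.45)^2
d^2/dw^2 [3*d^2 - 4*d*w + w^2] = 2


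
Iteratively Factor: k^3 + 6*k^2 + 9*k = (k)*(k^2 + 6*k + 9) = k*(k + 3)*(k + 3)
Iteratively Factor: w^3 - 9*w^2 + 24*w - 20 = (w - 2)*(w^2 - 7*w + 10) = (w - 5)*(w - 2)*(w - 2)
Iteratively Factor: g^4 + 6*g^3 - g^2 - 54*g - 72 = (g + 2)*(g^3 + 4*g^2 - 9*g - 36) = (g + 2)*(g + 4)*(g^2 - 9) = (g + 2)*(g + 3)*(g + 4)*(g - 3)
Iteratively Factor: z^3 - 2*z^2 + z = (z)*(z^2 - 2*z + 1) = z*(z - 1)*(z - 1)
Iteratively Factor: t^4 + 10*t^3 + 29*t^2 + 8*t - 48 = (t + 4)*(t^3 + 6*t^2 + 5*t - 12) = (t + 4)^2*(t^2 + 2*t - 3) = (t + 3)*(t + 4)^2*(t - 1)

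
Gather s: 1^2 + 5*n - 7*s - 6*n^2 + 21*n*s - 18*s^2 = -6*n^2 + 5*n - 18*s^2 + s*(21*n - 7) + 1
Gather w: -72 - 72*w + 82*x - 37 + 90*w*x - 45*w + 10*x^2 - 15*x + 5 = w*(90*x - 117) + 10*x^2 + 67*x - 104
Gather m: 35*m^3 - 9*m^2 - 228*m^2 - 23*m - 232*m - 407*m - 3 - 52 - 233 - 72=35*m^3 - 237*m^2 - 662*m - 360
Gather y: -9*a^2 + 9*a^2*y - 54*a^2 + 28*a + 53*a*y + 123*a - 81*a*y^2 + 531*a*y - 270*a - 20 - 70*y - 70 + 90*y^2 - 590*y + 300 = -63*a^2 - 119*a + y^2*(90 - 81*a) + y*(9*a^2 + 584*a - 660) + 210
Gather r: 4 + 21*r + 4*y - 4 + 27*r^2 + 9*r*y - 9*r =27*r^2 + r*(9*y + 12) + 4*y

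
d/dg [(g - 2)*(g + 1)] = 2*g - 1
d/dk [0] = 0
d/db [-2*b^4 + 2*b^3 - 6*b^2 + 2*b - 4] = -8*b^3 + 6*b^2 - 12*b + 2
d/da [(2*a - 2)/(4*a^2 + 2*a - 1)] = 2*(-4*a^2 + 8*a + 1)/(16*a^4 + 16*a^3 - 4*a^2 - 4*a + 1)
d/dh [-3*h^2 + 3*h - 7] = 3 - 6*h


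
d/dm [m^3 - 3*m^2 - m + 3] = 3*m^2 - 6*m - 1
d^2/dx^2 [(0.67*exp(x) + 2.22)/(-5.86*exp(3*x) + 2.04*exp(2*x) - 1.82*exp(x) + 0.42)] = (-92.030128*exp(6*x) - 662.076864*exp(5*x) + 317.720912*exp(4*x) - 108.233124*exp(3*x) - 21.003192*exp(2*x) - 0.257292*exp(x) - 1.815156)*exp(x)/(201.230056*exp(9*x) - 210.158352*exp(8*x) + 260.655144*exp(7*x) - 182.299608*exp(6*x) + 111.079416*exp(5*x) - 52.391808*exp(4*x) + 18.485936*exp(3*x) - 5.253192*exp(2*x) + 0.963144*exp(x) - 0.074088)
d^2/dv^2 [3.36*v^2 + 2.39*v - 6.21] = 6.72000000000000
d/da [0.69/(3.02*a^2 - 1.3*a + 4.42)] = (0.897 - 4.1676*a)/(3.02*a^2 - 1.3*a + 4.42)^2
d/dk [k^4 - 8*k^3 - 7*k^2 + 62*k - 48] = 4*k^3 - 24*k^2 - 14*k + 62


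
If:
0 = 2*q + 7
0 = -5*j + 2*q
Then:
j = -7/5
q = -7/2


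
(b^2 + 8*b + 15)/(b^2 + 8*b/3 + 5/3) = 3*(b^2 + 8*b + 15)/(3*b^2 + 8*b + 5)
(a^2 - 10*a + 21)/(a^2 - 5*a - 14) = (a - 3)/(a + 2)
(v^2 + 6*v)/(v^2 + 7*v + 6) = v/(v + 1)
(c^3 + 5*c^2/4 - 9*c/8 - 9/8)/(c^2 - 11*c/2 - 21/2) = (4*c^2 - c - 3)/(4*(c - 7))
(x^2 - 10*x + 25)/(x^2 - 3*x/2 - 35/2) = 2*(x - 5)/(2*x + 7)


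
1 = 1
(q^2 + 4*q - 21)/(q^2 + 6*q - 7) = (q - 3)/(q - 1)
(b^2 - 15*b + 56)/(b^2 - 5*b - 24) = (b - 7)/(b + 3)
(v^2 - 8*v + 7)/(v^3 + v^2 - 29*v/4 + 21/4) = 4*(v - 7)/(4*v^2 + 8*v - 21)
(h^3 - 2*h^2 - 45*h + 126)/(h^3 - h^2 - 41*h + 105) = (h - 6)/(h - 5)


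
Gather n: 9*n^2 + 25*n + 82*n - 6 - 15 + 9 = 9*n^2 + 107*n - 12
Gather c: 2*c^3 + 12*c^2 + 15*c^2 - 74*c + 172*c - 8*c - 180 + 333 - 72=2*c^3 + 27*c^2 + 90*c + 81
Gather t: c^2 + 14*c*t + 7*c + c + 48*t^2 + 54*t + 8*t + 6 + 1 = c^2 + 8*c + 48*t^2 + t*(14*c + 62) + 7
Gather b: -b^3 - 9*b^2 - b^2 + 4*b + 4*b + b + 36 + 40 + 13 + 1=-b^3 - 10*b^2 + 9*b + 90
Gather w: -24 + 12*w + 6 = 12*w - 18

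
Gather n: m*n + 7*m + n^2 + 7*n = 7*m + n^2 + n*(m + 7)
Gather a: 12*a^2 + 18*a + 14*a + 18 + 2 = 12*a^2 + 32*a + 20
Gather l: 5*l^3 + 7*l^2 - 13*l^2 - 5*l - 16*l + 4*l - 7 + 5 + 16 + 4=5*l^3 - 6*l^2 - 17*l + 18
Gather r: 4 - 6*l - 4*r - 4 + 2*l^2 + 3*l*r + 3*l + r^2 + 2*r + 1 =2*l^2 - 3*l + r^2 + r*(3*l - 2) + 1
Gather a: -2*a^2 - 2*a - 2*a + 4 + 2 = -2*a^2 - 4*a + 6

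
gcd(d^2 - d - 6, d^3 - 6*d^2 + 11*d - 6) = d - 3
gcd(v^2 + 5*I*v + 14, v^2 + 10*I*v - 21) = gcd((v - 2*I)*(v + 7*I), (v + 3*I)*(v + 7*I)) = v + 7*I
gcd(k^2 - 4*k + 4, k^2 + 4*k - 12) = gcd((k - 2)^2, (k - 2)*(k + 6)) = k - 2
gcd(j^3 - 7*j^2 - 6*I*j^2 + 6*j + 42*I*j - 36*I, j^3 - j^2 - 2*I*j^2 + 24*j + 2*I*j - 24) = j^2 + j*(-1 - 6*I) + 6*I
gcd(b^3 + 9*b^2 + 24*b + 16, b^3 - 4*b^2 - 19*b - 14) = b + 1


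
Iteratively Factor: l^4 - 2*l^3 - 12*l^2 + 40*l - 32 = (l + 4)*(l^3 - 6*l^2 + 12*l - 8) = (l - 2)*(l + 4)*(l^2 - 4*l + 4) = (l - 2)^2*(l + 4)*(l - 2)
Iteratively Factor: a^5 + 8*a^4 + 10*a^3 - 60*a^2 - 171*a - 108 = (a - 3)*(a^4 + 11*a^3 + 43*a^2 + 69*a + 36) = (a - 3)*(a + 4)*(a^3 + 7*a^2 + 15*a + 9) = (a - 3)*(a + 3)*(a + 4)*(a^2 + 4*a + 3) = (a - 3)*(a + 1)*(a + 3)*(a + 4)*(a + 3)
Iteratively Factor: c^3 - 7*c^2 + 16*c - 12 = (c - 2)*(c^2 - 5*c + 6) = (c - 2)^2*(c - 3)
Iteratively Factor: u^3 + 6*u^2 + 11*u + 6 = (u + 1)*(u^2 + 5*u + 6) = (u + 1)*(u + 3)*(u + 2)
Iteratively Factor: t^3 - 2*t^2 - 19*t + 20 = (t + 4)*(t^2 - 6*t + 5) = (t - 1)*(t + 4)*(t - 5)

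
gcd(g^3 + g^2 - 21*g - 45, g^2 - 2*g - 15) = g^2 - 2*g - 15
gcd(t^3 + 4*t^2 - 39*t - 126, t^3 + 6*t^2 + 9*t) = t + 3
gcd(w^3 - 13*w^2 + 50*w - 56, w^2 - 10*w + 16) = w - 2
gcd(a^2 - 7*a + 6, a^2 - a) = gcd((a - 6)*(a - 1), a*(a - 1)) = a - 1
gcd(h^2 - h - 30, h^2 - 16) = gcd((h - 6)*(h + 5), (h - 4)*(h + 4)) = 1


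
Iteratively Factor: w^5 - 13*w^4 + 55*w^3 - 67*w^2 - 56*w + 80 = (w - 4)*(w^4 - 9*w^3 + 19*w^2 + 9*w - 20) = (w - 4)*(w + 1)*(w^3 - 10*w^2 + 29*w - 20) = (w - 4)*(w - 1)*(w + 1)*(w^2 - 9*w + 20) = (w - 5)*(w - 4)*(w - 1)*(w + 1)*(w - 4)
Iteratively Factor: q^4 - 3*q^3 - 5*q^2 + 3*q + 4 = (q + 1)*(q^3 - 4*q^2 - q + 4) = (q - 4)*(q + 1)*(q^2 - 1) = (q - 4)*(q + 1)^2*(q - 1)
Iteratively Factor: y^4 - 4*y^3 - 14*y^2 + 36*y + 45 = (y + 1)*(y^3 - 5*y^2 - 9*y + 45) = (y + 1)*(y + 3)*(y^2 - 8*y + 15) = (y - 3)*(y + 1)*(y + 3)*(y - 5)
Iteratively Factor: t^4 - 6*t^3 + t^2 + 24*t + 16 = (t - 4)*(t^3 - 2*t^2 - 7*t - 4) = (t - 4)*(t + 1)*(t^2 - 3*t - 4) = (t - 4)*(t + 1)^2*(t - 4)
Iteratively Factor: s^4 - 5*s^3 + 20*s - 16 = (s - 2)*(s^3 - 3*s^2 - 6*s + 8) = (s - 4)*(s - 2)*(s^2 + s - 2) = (s - 4)*(s - 2)*(s + 2)*(s - 1)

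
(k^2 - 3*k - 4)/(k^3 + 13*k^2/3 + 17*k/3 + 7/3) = 3*(k - 4)/(3*k^2 + 10*k + 7)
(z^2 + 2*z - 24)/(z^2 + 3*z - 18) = (z - 4)/(z - 3)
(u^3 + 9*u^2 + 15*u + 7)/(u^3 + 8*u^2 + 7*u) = (u + 1)/u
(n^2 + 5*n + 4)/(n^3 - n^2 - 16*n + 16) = (n + 1)/(n^2 - 5*n + 4)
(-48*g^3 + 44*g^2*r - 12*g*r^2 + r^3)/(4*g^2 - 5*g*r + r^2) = (12*g^2 - 8*g*r + r^2)/(-g + r)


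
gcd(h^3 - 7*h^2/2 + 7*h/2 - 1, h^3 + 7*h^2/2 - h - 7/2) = h - 1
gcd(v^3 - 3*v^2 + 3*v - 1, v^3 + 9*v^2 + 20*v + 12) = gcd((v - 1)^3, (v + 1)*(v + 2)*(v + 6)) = 1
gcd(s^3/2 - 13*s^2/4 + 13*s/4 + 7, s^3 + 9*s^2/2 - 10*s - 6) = 1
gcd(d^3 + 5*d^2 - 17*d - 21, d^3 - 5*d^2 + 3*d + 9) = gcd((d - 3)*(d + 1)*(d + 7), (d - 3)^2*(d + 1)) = d^2 - 2*d - 3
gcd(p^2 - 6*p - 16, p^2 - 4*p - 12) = p + 2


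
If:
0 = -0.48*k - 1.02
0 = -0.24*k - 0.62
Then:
No Solution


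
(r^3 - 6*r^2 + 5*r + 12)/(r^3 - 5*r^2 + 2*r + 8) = (r - 3)/(r - 2)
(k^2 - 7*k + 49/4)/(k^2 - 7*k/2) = (k - 7/2)/k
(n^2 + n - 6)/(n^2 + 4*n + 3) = (n - 2)/(n + 1)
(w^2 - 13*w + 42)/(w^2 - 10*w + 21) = (w - 6)/(w - 3)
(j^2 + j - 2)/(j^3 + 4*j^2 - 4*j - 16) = (j - 1)/(j^2 + 2*j - 8)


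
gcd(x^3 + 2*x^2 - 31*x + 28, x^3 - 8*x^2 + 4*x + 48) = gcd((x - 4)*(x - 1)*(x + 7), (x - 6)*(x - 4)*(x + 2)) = x - 4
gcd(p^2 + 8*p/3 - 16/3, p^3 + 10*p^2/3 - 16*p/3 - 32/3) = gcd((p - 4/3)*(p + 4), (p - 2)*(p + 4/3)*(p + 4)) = p + 4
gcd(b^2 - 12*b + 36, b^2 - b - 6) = 1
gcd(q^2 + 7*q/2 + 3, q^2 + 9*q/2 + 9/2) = q + 3/2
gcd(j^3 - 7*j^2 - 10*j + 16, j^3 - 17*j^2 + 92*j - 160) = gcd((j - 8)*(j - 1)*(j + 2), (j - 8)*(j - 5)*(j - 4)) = j - 8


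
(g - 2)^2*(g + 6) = g^3 + 2*g^2 - 20*g + 24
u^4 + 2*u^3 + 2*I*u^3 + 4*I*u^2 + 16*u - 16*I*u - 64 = (u - 2)*(u + 4)*(u - 2*I)*(u + 4*I)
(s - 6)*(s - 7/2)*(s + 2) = s^3 - 15*s^2/2 + 2*s + 42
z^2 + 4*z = z*(z + 4)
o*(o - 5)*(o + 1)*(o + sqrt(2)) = o^4 - 4*o^3 + sqrt(2)*o^3 - 4*sqrt(2)*o^2 - 5*o^2 - 5*sqrt(2)*o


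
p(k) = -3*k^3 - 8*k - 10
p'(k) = -9*k^2 - 8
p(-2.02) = 30.89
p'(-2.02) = -44.72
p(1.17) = -24.16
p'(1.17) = -20.32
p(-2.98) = 93.23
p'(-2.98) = -87.92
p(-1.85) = 23.79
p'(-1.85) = -38.80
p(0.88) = -19.08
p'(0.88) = -14.97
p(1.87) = -44.58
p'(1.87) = -39.47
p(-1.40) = 9.43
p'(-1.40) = -25.64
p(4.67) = -352.90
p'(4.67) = -204.28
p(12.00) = -5290.00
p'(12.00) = -1304.00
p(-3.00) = 95.00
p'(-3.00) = -89.00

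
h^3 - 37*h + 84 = (h - 4)*(h - 3)*(h + 7)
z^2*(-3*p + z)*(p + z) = -3*p^2*z^2 - 2*p*z^3 + z^4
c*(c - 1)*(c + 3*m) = c^3 + 3*c^2*m - c^2 - 3*c*m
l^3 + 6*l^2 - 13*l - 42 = (l - 3)*(l + 2)*(l + 7)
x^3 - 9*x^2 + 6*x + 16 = (x - 8)*(x - 2)*(x + 1)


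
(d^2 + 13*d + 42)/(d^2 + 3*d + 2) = (d^2 + 13*d + 42)/(d^2 + 3*d + 2)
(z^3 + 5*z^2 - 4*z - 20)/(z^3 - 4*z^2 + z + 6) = (z^2 + 7*z + 10)/(z^2 - 2*z - 3)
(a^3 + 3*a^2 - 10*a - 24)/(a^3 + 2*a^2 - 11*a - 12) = (a + 2)/(a + 1)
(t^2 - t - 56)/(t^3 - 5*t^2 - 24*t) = (t + 7)/(t*(t + 3))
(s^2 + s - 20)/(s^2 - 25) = (s - 4)/(s - 5)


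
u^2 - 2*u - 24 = (u - 6)*(u + 4)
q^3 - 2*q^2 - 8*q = q*(q - 4)*(q + 2)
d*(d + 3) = d^2 + 3*d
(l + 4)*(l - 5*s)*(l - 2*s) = l^3 - 7*l^2*s + 4*l^2 + 10*l*s^2 - 28*l*s + 40*s^2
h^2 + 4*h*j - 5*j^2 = (h - j)*(h + 5*j)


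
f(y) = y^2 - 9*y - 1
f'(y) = 2*y - 9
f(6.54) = -17.09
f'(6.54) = 4.08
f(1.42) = -11.76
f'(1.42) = -6.16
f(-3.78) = 47.31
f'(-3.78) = -16.56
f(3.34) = -19.90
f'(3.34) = -2.32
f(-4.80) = 65.24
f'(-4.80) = -18.60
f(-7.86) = 131.52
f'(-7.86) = -24.72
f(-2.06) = 21.78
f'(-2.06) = -13.12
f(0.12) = -2.07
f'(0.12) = -8.76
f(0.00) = -1.00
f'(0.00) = -9.00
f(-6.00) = 89.00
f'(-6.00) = -21.00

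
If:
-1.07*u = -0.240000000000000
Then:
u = 0.22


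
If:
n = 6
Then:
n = 6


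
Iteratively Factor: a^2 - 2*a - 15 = (a - 5)*(a + 3)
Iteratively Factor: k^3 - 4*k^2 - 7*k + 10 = (k - 1)*(k^2 - 3*k - 10) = (k - 1)*(k + 2)*(k - 5)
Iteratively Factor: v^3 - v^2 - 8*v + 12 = (v - 2)*(v^2 + v - 6) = (v - 2)*(v + 3)*(v - 2)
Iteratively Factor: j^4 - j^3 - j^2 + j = (j + 1)*(j^3 - 2*j^2 + j) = j*(j + 1)*(j^2 - 2*j + 1) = j*(j - 1)*(j + 1)*(j - 1)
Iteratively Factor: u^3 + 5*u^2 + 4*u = (u + 4)*(u^2 + u) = (u + 1)*(u + 4)*(u)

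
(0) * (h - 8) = 0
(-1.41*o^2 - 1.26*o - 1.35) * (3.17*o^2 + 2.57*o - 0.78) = -4.4697*o^4 - 7.6179*o^3 - 6.4179*o^2 - 2.4867*o + 1.053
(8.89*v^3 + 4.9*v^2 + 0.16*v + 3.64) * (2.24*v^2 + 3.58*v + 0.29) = 19.9136*v^5 + 42.8022*v^4 + 20.4785*v^3 + 10.1474*v^2 + 13.0776*v + 1.0556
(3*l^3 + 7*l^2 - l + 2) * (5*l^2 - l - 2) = 15*l^5 + 32*l^4 - 18*l^3 - 3*l^2 - 4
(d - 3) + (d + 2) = 2*d - 1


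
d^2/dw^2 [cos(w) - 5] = -cos(w)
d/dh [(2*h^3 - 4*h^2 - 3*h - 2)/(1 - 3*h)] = (-12*h^3 + 18*h^2 - 8*h - 9)/(9*h^2 - 6*h + 1)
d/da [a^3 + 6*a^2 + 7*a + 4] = 3*a^2 + 12*a + 7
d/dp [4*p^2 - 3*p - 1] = 8*p - 3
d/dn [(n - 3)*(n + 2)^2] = (n + 2)*(3*n - 4)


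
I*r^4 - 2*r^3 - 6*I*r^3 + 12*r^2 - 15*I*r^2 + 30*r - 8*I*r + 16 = (r - 8)*(r + 1)*(r + 2*I)*(I*r + I)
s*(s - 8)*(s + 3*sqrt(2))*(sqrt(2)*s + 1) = sqrt(2)*s^4 - 8*sqrt(2)*s^3 + 7*s^3 - 56*s^2 + 3*sqrt(2)*s^2 - 24*sqrt(2)*s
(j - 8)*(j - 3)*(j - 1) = j^3 - 12*j^2 + 35*j - 24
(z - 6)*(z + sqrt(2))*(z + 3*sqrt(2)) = z^3 - 6*z^2 + 4*sqrt(2)*z^2 - 24*sqrt(2)*z + 6*z - 36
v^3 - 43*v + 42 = (v - 6)*(v - 1)*(v + 7)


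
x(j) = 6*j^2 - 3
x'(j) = 12*j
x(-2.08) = 22.96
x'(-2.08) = -24.96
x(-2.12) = 23.97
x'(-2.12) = -25.44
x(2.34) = 29.85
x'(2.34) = 28.08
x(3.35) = 64.34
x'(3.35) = 40.20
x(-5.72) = 193.31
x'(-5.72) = -68.64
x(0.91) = 1.97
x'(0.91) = 10.92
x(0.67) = -0.31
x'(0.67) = 8.04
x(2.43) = 32.43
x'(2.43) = 29.16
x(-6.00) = 213.00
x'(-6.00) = -72.00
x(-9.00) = 483.00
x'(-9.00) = -108.00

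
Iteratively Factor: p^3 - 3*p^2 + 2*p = (p - 2)*(p^2 - p) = p*(p - 2)*(p - 1)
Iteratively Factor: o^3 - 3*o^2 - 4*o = (o)*(o^2 - 3*o - 4) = o*(o + 1)*(o - 4)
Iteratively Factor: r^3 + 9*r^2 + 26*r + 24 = (r + 4)*(r^2 + 5*r + 6) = (r + 2)*(r + 4)*(r + 3)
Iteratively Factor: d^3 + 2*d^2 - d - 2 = (d + 1)*(d^2 + d - 2) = (d - 1)*(d + 1)*(d + 2)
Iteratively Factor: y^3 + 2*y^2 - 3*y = (y + 3)*(y^2 - y) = y*(y + 3)*(y - 1)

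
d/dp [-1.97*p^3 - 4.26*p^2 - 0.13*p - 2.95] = -5.91*p^2 - 8.52*p - 0.13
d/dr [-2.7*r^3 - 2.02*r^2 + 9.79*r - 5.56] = -8.1*r^2 - 4.04*r + 9.79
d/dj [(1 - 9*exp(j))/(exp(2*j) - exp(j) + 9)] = ((2*exp(j) - 1)*(9*exp(j) - 1) - 9*exp(2*j) + 9*exp(j) - 81)*exp(j)/(exp(2*j) - exp(j) + 9)^2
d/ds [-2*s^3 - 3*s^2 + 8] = 6*s*(-s - 1)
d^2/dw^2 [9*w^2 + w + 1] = 18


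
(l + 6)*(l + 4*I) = l^2 + 6*l + 4*I*l + 24*I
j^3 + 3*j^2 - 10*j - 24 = (j - 3)*(j + 2)*(j + 4)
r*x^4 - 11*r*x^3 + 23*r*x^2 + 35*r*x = x*(x - 7)*(x - 5)*(r*x + r)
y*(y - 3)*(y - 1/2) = y^3 - 7*y^2/2 + 3*y/2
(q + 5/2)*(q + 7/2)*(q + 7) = q^3 + 13*q^2 + 203*q/4 + 245/4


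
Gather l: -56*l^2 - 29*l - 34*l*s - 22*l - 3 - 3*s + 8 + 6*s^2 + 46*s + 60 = -56*l^2 + l*(-34*s - 51) + 6*s^2 + 43*s + 65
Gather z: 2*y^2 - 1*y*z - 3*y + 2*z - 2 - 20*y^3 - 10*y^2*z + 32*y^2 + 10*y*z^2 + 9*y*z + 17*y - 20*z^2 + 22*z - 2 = -20*y^3 + 34*y^2 + 14*y + z^2*(10*y - 20) + z*(-10*y^2 + 8*y + 24) - 4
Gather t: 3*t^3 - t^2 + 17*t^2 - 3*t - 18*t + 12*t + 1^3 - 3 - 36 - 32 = 3*t^3 + 16*t^2 - 9*t - 70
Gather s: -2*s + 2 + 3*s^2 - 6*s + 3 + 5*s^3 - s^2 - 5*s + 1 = 5*s^3 + 2*s^2 - 13*s + 6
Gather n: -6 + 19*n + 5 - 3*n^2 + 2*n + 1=-3*n^2 + 21*n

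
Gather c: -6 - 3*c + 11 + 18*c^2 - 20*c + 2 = 18*c^2 - 23*c + 7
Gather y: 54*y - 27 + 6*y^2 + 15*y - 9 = 6*y^2 + 69*y - 36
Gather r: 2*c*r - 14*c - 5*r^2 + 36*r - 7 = -14*c - 5*r^2 + r*(2*c + 36) - 7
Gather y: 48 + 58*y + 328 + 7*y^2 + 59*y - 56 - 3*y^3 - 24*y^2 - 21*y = -3*y^3 - 17*y^2 + 96*y + 320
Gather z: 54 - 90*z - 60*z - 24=30 - 150*z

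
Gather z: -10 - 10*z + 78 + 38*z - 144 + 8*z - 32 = 36*z - 108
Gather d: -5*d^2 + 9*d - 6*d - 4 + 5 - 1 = -5*d^2 + 3*d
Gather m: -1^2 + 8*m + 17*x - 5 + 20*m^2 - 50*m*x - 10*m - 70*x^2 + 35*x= 20*m^2 + m*(-50*x - 2) - 70*x^2 + 52*x - 6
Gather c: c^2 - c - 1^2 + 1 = c^2 - c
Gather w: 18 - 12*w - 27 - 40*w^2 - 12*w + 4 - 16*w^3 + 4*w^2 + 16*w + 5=-16*w^3 - 36*w^2 - 8*w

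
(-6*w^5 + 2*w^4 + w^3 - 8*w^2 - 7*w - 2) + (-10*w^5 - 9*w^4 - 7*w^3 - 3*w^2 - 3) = -16*w^5 - 7*w^4 - 6*w^3 - 11*w^2 - 7*w - 5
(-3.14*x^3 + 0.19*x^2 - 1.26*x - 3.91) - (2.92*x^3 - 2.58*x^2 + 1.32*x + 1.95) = -6.06*x^3 + 2.77*x^2 - 2.58*x - 5.86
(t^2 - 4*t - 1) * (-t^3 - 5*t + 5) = -t^5 + 4*t^4 - 4*t^3 + 25*t^2 - 15*t - 5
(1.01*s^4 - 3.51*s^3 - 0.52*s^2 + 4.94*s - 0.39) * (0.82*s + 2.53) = 0.8282*s^5 - 0.3229*s^4 - 9.3067*s^3 + 2.7352*s^2 + 12.1784*s - 0.9867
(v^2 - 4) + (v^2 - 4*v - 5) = 2*v^2 - 4*v - 9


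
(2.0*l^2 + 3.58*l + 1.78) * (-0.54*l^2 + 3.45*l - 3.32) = -1.08*l^4 + 4.9668*l^3 + 4.7498*l^2 - 5.7446*l - 5.9096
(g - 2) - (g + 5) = -7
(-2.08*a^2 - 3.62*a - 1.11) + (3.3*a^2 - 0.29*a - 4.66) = 1.22*a^2 - 3.91*a - 5.77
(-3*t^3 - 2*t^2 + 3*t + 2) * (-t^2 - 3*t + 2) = 3*t^5 + 11*t^4 - 3*t^3 - 15*t^2 + 4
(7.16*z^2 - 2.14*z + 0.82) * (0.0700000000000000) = 0.5012*z^2 - 0.1498*z + 0.0574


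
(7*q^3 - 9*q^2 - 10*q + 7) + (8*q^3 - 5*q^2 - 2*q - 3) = 15*q^3 - 14*q^2 - 12*q + 4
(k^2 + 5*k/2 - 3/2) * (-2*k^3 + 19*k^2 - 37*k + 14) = -2*k^5 + 14*k^4 + 27*k^3/2 - 107*k^2 + 181*k/2 - 21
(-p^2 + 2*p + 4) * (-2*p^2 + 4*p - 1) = 2*p^4 - 8*p^3 + p^2 + 14*p - 4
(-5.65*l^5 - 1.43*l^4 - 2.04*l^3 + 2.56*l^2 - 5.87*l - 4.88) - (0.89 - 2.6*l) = -5.65*l^5 - 1.43*l^4 - 2.04*l^3 + 2.56*l^2 - 3.27*l - 5.77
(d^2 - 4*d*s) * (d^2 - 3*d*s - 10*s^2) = d^4 - 7*d^3*s + 2*d^2*s^2 + 40*d*s^3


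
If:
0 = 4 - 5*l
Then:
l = 4/5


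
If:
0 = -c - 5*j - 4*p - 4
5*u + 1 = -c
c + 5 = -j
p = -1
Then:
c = -25/4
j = 5/4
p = -1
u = 21/20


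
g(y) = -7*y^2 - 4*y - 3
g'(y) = -14*y - 4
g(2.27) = -48.15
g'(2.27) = -35.78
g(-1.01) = -6.10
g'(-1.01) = 10.14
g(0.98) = -13.64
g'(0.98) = -17.72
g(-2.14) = -26.50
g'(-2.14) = 25.96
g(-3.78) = -87.90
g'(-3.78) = 48.92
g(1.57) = -26.53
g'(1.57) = -25.98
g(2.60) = -60.72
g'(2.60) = -40.40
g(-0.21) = -2.47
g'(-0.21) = -1.06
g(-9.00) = -534.00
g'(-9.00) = 122.00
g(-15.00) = -1518.00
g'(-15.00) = 206.00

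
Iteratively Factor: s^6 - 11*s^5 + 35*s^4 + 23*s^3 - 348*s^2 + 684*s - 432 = (s - 4)*(s^5 - 7*s^4 + 7*s^3 + 51*s^2 - 144*s + 108) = (s - 4)*(s + 3)*(s^4 - 10*s^3 + 37*s^2 - 60*s + 36) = (s - 4)*(s - 3)*(s + 3)*(s^3 - 7*s^2 + 16*s - 12) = (s - 4)*(s - 3)^2*(s + 3)*(s^2 - 4*s + 4) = (s - 4)*(s - 3)^2*(s - 2)*(s + 3)*(s - 2)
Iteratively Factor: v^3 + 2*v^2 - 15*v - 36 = (v + 3)*(v^2 - v - 12) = (v - 4)*(v + 3)*(v + 3)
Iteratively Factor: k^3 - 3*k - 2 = (k - 2)*(k^2 + 2*k + 1) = (k - 2)*(k + 1)*(k + 1)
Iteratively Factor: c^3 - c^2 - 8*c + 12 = (c - 2)*(c^2 + c - 6) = (c - 2)*(c + 3)*(c - 2)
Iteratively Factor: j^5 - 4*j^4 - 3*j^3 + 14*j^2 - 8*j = (j - 4)*(j^4 - 3*j^2 + 2*j) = (j - 4)*(j + 2)*(j^3 - 2*j^2 + j) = j*(j - 4)*(j + 2)*(j^2 - 2*j + 1) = j*(j - 4)*(j - 1)*(j + 2)*(j - 1)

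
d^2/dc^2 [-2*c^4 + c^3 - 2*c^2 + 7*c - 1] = -24*c^2 + 6*c - 4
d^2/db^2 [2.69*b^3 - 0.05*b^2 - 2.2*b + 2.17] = 16.14*b - 0.1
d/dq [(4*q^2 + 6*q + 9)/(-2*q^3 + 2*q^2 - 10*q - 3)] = 2*(4*q^4 + 12*q^3 + q^2 - 30*q + 36)/(4*q^6 - 8*q^5 + 44*q^4 - 28*q^3 + 88*q^2 + 60*q + 9)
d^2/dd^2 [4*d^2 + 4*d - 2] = 8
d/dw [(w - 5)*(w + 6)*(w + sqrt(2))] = 3*w^2 + 2*w + 2*sqrt(2)*w - 30 + sqrt(2)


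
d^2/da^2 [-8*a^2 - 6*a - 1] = -16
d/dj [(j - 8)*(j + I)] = 2*j - 8 + I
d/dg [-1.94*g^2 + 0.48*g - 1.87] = 0.48 - 3.88*g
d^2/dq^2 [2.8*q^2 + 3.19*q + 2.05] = 5.60000000000000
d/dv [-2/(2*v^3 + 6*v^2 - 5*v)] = 2*(6*v^2 + 12*v - 5)/(v^2*(2*v^2 + 6*v - 5)^2)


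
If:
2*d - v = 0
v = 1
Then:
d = 1/2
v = 1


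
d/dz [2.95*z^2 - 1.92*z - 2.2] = 5.9*z - 1.92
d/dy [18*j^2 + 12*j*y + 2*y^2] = 12*j + 4*y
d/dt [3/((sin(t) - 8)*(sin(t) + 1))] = 3*(7 - 2*sin(t))*cos(t)/((sin(t) - 8)^2*(sin(t) + 1)^2)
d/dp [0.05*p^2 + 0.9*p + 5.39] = 0.1*p + 0.9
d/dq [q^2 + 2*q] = 2*q + 2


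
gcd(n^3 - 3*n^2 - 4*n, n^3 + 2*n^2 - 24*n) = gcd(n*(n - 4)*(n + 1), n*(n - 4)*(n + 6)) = n^2 - 4*n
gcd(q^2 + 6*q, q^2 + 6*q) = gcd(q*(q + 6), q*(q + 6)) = q^2 + 6*q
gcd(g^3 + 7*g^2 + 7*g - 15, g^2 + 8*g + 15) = g^2 + 8*g + 15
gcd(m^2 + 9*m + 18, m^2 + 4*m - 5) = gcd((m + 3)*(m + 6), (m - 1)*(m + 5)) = 1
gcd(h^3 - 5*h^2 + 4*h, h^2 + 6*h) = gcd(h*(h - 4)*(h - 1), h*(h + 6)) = h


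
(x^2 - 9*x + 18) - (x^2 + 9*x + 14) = 4 - 18*x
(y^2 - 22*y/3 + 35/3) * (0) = 0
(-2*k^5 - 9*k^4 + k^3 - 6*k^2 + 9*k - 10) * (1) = -2*k^5 - 9*k^4 + k^3 - 6*k^2 + 9*k - 10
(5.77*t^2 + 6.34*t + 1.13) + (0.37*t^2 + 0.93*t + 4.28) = 6.14*t^2 + 7.27*t + 5.41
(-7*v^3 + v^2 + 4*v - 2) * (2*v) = -14*v^4 + 2*v^3 + 8*v^2 - 4*v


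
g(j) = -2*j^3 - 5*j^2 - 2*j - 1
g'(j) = -6*j^2 - 10*j - 2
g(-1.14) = -2.25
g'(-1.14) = 1.60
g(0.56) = -4.04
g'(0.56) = -9.48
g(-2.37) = 2.28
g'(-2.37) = -12.00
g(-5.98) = 259.85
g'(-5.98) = -156.76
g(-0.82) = -1.62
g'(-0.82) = 2.17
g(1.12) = -12.32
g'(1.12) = -20.73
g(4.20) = -245.78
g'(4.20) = -149.84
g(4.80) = -346.98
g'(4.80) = -188.24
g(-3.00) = 14.00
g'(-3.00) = -26.00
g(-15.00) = 5654.00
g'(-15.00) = -1202.00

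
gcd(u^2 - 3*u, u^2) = u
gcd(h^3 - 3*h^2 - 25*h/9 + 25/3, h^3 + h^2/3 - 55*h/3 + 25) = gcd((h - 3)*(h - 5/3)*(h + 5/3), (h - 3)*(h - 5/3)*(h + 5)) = h^2 - 14*h/3 + 5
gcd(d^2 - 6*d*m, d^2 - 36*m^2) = d - 6*m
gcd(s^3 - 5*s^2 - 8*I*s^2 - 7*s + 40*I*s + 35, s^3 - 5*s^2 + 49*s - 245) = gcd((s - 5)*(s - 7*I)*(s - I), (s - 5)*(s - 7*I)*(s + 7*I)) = s^2 + s*(-5 - 7*I) + 35*I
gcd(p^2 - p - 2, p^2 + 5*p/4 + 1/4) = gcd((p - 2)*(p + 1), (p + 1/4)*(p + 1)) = p + 1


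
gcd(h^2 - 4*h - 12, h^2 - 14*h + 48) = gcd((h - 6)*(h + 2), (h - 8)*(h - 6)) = h - 6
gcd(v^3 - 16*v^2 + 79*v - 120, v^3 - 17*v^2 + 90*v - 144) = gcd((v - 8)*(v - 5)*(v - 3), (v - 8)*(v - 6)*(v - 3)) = v^2 - 11*v + 24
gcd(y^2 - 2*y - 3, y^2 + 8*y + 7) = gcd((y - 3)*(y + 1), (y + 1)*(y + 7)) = y + 1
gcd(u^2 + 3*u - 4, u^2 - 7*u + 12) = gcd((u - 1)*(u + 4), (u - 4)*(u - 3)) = 1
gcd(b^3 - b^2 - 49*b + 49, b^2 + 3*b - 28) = b + 7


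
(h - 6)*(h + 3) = h^2 - 3*h - 18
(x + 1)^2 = x^2 + 2*x + 1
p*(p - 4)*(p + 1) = p^3 - 3*p^2 - 4*p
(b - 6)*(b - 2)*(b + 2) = b^3 - 6*b^2 - 4*b + 24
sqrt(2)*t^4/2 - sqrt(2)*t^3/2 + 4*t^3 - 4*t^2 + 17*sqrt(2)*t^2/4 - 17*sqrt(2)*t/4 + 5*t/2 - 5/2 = (t - 1)*(t + sqrt(2)/2)*(t + 5*sqrt(2)/2)*(sqrt(2)*t/2 + 1)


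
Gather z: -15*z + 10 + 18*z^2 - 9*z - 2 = 18*z^2 - 24*z + 8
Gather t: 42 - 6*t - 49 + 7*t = t - 7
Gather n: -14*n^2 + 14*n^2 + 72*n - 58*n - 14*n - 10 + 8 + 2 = 0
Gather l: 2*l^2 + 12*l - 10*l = 2*l^2 + 2*l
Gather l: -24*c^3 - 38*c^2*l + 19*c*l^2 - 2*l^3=-24*c^3 - 38*c^2*l + 19*c*l^2 - 2*l^3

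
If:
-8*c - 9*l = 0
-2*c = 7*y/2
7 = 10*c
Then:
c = 7/10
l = -28/45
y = -2/5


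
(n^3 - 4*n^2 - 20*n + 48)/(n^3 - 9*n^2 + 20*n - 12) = (n + 4)/(n - 1)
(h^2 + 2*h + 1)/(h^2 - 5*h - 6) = (h + 1)/(h - 6)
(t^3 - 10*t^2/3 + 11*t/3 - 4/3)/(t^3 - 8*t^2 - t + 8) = (3*t^2 - 7*t + 4)/(3*(t^2 - 7*t - 8))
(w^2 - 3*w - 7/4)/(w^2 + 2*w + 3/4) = (2*w - 7)/(2*w + 3)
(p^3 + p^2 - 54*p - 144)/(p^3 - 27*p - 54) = (p^2 - 2*p - 48)/(p^2 - 3*p - 18)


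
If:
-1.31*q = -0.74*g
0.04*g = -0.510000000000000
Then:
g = -12.75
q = -7.20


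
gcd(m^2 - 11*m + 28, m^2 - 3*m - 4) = m - 4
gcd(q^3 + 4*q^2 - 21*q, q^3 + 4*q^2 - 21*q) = q^3 + 4*q^2 - 21*q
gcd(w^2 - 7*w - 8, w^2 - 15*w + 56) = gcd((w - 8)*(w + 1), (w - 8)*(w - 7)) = w - 8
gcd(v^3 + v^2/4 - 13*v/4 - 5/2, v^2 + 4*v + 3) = v + 1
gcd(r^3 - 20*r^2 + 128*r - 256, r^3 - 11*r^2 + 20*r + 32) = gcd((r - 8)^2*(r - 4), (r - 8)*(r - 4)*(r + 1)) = r^2 - 12*r + 32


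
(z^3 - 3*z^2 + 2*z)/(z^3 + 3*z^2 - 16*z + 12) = z/(z + 6)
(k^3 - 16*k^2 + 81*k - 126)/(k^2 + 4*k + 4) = (k^3 - 16*k^2 + 81*k - 126)/(k^2 + 4*k + 4)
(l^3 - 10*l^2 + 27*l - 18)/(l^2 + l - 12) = (l^2 - 7*l + 6)/(l + 4)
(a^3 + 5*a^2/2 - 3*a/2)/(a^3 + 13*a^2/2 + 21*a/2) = (2*a - 1)/(2*a + 7)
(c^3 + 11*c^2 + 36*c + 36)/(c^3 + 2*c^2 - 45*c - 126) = (c + 2)/(c - 7)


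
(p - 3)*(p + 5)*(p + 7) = p^3 + 9*p^2 - p - 105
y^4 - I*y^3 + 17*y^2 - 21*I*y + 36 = (y - 3*I)^2*(y + I)*(y + 4*I)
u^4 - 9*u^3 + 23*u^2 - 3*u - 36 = (u - 4)*(u - 3)^2*(u + 1)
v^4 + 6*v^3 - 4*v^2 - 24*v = v*(v - 2)*(v + 2)*(v + 6)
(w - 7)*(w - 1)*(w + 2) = w^3 - 6*w^2 - 9*w + 14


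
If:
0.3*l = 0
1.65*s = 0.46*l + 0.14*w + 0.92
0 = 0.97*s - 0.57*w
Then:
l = 0.00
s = 0.65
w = 1.11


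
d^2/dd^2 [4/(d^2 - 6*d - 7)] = 8*(d^2 - 6*d - 4*(d - 3)^2 - 7)/(-d^2 + 6*d + 7)^3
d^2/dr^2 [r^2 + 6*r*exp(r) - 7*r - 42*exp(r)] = 6*r*exp(r) - 30*exp(r) + 2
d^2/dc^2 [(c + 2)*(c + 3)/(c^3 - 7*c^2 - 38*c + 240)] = 2*(c^6 + 15*c^5 + 45*c^4 - 1847*c^3 - 1962*c^2 + 25668*c + 121944)/(c^9 - 21*c^8 + 33*c^7 + 1973*c^6 - 11334*c^5 - 49764*c^4 + 500968*c^3 - 169920*c^2 - 6566400*c + 13824000)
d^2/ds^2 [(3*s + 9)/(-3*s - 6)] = -2/(s + 2)^3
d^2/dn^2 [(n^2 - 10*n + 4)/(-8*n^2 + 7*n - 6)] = 8*(146*n^3 - 156*n^2 - 192*n + 95)/(512*n^6 - 1344*n^5 + 2328*n^4 - 2359*n^3 + 1746*n^2 - 756*n + 216)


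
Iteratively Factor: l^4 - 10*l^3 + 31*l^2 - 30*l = (l - 2)*(l^3 - 8*l^2 + 15*l) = l*(l - 2)*(l^2 - 8*l + 15) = l*(l - 3)*(l - 2)*(l - 5)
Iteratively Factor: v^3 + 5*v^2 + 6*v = (v + 2)*(v^2 + 3*v) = v*(v + 2)*(v + 3)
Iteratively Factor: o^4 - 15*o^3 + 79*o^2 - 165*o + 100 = (o - 4)*(o^3 - 11*o^2 + 35*o - 25) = (o - 4)*(o - 1)*(o^2 - 10*o + 25) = (o - 5)*(o - 4)*(o - 1)*(o - 5)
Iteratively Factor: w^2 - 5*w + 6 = (w - 2)*(w - 3)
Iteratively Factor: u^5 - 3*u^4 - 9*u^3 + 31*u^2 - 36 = (u + 3)*(u^4 - 6*u^3 + 9*u^2 + 4*u - 12) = (u + 1)*(u + 3)*(u^3 - 7*u^2 + 16*u - 12) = (u - 3)*(u + 1)*(u + 3)*(u^2 - 4*u + 4) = (u - 3)*(u - 2)*(u + 1)*(u + 3)*(u - 2)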